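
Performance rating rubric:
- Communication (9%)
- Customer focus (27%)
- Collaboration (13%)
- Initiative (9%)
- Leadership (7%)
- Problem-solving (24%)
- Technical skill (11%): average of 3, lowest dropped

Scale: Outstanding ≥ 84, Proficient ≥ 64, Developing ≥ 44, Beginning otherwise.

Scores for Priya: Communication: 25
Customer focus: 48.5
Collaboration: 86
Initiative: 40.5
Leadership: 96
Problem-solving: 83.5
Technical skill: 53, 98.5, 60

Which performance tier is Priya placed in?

Proficient

Technical skill: drop 53 → average of remaining 2 = 158.5/2 = 79.25
Weighted total:
  Communication 25 × 0.09 = 2.25
  Customer focus 48.5 × 0.27 = 13.095
  Collaboration 86 × 0.13 = 11.18
  Initiative 40.5 × 0.09 = 3.645
  Leadership 96 × 0.07 = 6.72
  Problem-solving 83.5 × 0.24 = 20.04
  Technical skill 79.25 × 0.11 = 8.7175
Sum = 65.6475
65.6475 is ≥ 64 and < 84 → Proficient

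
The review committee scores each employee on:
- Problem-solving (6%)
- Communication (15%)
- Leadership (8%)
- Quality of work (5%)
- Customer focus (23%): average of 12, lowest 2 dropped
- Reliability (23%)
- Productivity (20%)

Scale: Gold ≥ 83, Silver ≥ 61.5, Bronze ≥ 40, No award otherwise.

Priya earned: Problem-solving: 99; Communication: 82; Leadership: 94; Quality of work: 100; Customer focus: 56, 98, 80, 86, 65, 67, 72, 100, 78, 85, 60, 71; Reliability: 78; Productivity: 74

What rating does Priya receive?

Silver

Customer focus: drop 56, 60 → average of remaining 10 = 802/10 = 80.2
Weighted total:
  Problem-solving 99 × 0.06 = 5.94
  Communication 82 × 0.15 = 12.3
  Leadership 94 × 0.08 = 7.52
  Quality of work 100 × 0.05 = 5
  Customer focus 80.2 × 0.23 = 18.446
  Reliability 78 × 0.23 = 17.94
  Productivity 74 × 0.2 = 14.8
Sum = 81.946
81.946 is ≥ 61.5 and < 83 → Silver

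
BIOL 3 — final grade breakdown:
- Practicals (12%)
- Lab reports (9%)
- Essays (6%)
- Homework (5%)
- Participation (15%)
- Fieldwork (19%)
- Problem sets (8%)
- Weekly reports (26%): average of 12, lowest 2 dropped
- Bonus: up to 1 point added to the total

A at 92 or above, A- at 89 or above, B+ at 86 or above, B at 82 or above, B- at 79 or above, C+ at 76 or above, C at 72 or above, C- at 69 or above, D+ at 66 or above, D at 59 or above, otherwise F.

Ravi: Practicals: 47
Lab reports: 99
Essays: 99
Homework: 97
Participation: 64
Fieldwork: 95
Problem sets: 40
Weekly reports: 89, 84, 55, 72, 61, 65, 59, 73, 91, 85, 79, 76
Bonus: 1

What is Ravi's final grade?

Weekly reports: drop 55, 59 → average of remaining 10 = 775/10 = 77.5
Weighted total:
  Practicals 47 × 0.12 = 5.64
  Lab reports 99 × 0.09 = 8.91
  Essays 99 × 0.06 = 5.94
  Homework 97 × 0.05 = 4.85
  Participation 64 × 0.15 = 9.6
  Fieldwork 95 × 0.19 = 18.05
  Problem sets 40 × 0.08 = 3.2
  Weekly reports 77.5 × 0.26 = 20.15
Sum = 76.34
Bonus: 76.34 + 1 = 77.34
77.34 is ≥ 76 and < 79 → C+

C+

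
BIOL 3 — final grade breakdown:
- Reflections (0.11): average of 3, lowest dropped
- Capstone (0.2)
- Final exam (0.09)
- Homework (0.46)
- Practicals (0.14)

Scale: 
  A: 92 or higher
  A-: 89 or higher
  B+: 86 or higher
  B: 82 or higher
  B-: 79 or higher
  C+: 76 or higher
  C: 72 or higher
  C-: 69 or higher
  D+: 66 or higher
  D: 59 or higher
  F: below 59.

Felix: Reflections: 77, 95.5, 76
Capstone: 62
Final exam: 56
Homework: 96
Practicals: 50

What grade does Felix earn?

Reflections: drop 76 → average of remaining 2 = 172.5/2 = 86.25
Weighted total:
  Reflections 86.25 × 0.11 = 9.4875
  Capstone 62 × 0.2 = 12.4
  Final exam 56 × 0.09 = 5.04
  Homework 96 × 0.46 = 44.16
  Practicals 50 × 0.14 = 7
Sum = 78.0875
78.0875 is ≥ 76 and < 79 → C+

C+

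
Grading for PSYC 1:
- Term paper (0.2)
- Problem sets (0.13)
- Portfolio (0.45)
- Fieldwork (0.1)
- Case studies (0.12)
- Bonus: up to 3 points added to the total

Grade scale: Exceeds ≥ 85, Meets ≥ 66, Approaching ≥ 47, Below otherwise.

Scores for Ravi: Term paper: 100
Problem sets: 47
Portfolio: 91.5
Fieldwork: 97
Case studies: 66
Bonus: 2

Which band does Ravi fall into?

Weighted total:
  Term paper 100 × 0.2 = 20
  Problem sets 47 × 0.13 = 6.11
  Portfolio 91.5 × 0.45 = 41.175
  Fieldwork 97 × 0.1 = 9.7
  Case studies 66 × 0.12 = 7.92
Sum = 84.905
Bonus: 84.905 + 2 = 86.905
86.905 ≥ 85 → Exceeds

Exceeds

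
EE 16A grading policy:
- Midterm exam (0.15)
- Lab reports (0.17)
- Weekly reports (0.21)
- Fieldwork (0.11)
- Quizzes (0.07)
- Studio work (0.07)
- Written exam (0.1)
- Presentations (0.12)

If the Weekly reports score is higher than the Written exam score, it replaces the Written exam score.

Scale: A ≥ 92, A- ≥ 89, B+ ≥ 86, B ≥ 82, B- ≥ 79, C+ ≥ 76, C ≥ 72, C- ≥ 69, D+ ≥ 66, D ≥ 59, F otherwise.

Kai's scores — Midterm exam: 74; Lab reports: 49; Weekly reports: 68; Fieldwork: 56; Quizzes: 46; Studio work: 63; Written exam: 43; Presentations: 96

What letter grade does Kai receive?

D

Weekly reports (68) > Written exam (43), so Written exam counts as 68.
Weighted total:
  Midterm exam 74 × 0.15 = 11.1
  Lab reports 49 × 0.17 = 8.33
  Weekly reports 68 × 0.21 = 14.28
  Fieldwork 56 × 0.11 = 6.16
  Quizzes 46 × 0.07 = 3.22
  Studio work 63 × 0.07 = 4.41
  Written exam 68 × 0.1 = 6.8
  Presentations 96 × 0.12 = 11.52
Sum = 65.82
65.82 is ≥ 59 and < 66 → D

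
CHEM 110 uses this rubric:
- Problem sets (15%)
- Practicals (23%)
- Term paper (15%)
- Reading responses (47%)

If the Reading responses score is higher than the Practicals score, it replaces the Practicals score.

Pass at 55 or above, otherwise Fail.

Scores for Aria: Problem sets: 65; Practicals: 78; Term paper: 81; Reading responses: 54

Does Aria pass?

Reading responses (54) ≤ Practicals (78), so Practicals stays at 78.
Weighted total:
  Problem sets 65 × 0.15 = 9.75
  Practicals 78 × 0.23 = 17.94
  Term paper 81 × 0.15 = 12.15
  Reading responses 54 × 0.47 = 25.38
Sum = 65.22
65.22 ≥ 55 → Pass

Pass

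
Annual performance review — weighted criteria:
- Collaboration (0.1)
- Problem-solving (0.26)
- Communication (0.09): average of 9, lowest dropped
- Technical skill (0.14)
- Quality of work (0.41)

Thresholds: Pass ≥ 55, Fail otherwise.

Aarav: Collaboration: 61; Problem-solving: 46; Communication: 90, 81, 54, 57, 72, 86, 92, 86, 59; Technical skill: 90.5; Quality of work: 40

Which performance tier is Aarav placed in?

Fail

Communication: drop 54 → average of remaining 8 = 623/8 = 77.875
Weighted total:
  Collaboration 61 × 0.1 = 6.1
  Problem-solving 46 × 0.26 = 11.96
  Communication 77.875 × 0.09 = 7.00875
  Technical skill 90.5 × 0.14 = 12.67
  Quality of work 40 × 0.41 = 16.4
Sum = 54.13875
54.13875 < 55 → Fail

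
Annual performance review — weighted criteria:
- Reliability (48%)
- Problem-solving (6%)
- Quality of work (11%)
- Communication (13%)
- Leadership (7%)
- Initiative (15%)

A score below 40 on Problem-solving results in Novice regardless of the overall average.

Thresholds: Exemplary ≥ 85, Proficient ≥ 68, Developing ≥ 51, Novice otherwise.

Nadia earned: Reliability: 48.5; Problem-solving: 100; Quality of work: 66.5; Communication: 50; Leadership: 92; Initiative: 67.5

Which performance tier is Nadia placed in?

Developing

Problem-solving score 100 ≥ 40: minimum met.
Weighted total:
  Reliability 48.5 × 0.48 = 23.28
  Problem-solving 100 × 0.06 = 6
  Quality of work 66.5 × 0.11 = 7.315
  Communication 50 × 0.13 = 6.5
  Leadership 92 × 0.07 = 6.44
  Initiative 67.5 × 0.15 = 10.125
Sum = 59.66
59.66 is ≥ 51 and < 68 → Developing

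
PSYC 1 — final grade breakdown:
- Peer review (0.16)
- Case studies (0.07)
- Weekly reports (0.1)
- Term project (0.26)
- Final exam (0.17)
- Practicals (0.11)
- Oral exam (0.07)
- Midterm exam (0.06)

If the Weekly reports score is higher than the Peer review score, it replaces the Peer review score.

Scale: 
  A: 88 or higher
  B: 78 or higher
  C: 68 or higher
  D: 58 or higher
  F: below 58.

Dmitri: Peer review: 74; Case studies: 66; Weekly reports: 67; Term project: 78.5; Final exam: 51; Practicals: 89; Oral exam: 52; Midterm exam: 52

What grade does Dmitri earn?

C

Weekly reports (67) ≤ Peer review (74), so Peer review stays at 74.
Weighted total:
  Peer review 74 × 0.16 = 11.84
  Case studies 66 × 0.07 = 4.62
  Weekly reports 67 × 0.1 = 6.7
  Term project 78.5 × 0.26 = 20.41
  Final exam 51 × 0.17 = 8.67
  Practicals 89 × 0.11 = 9.79
  Oral exam 52 × 0.07 = 3.64
  Midterm exam 52 × 0.06 = 3.12
Sum = 68.79
68.79 is ≥ 68 and < 78 → C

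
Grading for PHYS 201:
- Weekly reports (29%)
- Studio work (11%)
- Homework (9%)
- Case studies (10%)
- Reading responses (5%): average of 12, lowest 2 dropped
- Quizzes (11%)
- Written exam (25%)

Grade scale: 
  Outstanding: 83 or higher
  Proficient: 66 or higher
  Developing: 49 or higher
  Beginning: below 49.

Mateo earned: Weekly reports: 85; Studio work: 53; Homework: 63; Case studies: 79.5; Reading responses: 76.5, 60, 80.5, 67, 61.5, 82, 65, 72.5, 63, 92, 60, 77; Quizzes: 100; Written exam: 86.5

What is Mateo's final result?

Reading responses: drop 60, 60 → average of remaining 10 = 737/10 = 73.7
Weighted total:
  Weekly reports 85 × 0.29 = 24.65
  Studio work 53 × 0.11 = 5.83
  Homework 63 × 0.09 = 5.67
  Case studies 79.5 × 0.1 = 7.95
  Reading responses 73.7 × 0.05 = 3.685
  Quizzes 100 × 0.11 = 11
  Written exam 86.5 × 0.25 = 21.625
Sum = 80.41
80.41 is ≥ 66 and < 83 → Proficient

Proficient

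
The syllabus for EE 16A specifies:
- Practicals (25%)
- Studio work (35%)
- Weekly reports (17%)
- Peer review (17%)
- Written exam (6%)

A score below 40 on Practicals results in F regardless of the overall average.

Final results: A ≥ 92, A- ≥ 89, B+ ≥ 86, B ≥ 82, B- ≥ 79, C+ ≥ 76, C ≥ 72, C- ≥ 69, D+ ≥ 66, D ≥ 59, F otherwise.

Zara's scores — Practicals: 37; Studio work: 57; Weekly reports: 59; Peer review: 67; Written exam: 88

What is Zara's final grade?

F

Practicals score 37 < 40: minimum not met.
Weighted total:
  Practicals 37 × 0.25 = 9.25
  Studio work 57 × 0.35 = 19.95
  Weekly reports 59 × 0.17 = 10.03
  Peer review 67 × 0.17 = 11.39
  Written exam 88 × 0.06 = 5.28
Sum = 55.9
Because the Practicals minimum was not met, the result is F.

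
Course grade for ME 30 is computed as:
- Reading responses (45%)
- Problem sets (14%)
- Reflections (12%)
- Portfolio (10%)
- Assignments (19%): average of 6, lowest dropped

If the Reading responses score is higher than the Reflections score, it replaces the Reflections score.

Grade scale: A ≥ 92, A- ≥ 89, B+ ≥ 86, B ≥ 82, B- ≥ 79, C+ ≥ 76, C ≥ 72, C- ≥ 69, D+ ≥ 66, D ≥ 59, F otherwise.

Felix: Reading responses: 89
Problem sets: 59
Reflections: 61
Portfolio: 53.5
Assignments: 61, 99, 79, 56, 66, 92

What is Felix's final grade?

Assignments: drop 56 → average of remaining 5 = 397/5 = 79.4
Reading responses (89) > Reflections (61), so Reflections counts as 89.
Weighted total:
  Reading responses 89 × 0.45 = 40.05
  Problem sets 59 × 0.14 = 8.26
  Reflections 89 × 0.12 = 10.68
  Portfolio 53.5 × 0.1 = 5.35
  Assignments 79.4 × 0.19 = 15.086
Sum = 79.426
79.426 is ≥ 79 and < 82 → B-

B-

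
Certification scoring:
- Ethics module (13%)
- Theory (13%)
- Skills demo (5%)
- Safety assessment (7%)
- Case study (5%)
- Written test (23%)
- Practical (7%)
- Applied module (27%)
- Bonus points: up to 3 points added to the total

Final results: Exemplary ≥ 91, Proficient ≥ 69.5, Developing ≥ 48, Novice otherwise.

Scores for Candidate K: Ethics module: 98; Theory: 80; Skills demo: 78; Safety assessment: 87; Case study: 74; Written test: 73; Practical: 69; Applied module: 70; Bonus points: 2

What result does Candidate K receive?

Proficient

Weighted total:
  Ethics module 98 × 0.13 = 12.74
  Theory 80 × 0.13 = 10.4
  Skills demo 78 × 0.05 = 3.9
  Safety assessment 87 × 0.07 = 6.09
  Case study 74 × 0.05 = 3.7
  Written test 73 × 0.23 = 16.79
  Practical 69 × 0.07 = 4.83
  Applied module 70 × 0.27 = 18.9
Sum = 77.35
Bonus points: 77.35 + 2 = 79.35
79.35 is ≥ 69.5 and < 91 → Proficient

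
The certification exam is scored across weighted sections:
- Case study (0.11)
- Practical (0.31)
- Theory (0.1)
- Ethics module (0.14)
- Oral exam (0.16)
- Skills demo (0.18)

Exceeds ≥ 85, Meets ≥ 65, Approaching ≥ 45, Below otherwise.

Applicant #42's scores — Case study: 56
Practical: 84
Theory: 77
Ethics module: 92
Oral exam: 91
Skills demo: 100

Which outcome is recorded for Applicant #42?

Weighted total:
  Case study 56 × 0.11 = 6.16
  Practical 84 × 0.31 = 26.04
  Theory 77 × 0.1 = 7.7
  Ethics module 92 × 0.14 = 12.88
  Oral exam 91 × 0.16 = 14.56
  Skills demo 100 × 0.18 = 18
Sum = 85.34
85.34 ≥ 85 → Exceeds

Exceeds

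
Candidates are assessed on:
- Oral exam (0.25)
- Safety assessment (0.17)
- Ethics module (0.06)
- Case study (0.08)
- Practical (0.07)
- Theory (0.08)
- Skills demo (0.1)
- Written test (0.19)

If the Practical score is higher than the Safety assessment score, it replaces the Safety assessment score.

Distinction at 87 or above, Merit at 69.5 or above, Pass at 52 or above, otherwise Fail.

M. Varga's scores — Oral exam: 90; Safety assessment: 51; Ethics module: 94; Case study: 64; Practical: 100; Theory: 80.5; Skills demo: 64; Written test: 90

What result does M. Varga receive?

Distinction

Practical (100) > Safety assessment (51), so Safety assessment counts as 100.
Weighted total:
  Oral exam 90 × 0.25 = 22.5
  Safety assessment 100 × 0.17 = 17
  Ethics module 94 × 0.06 = 5.64
  Case study 64 × 0.08 = 5.12
  Practical 100 × 0.07 = 7
  Theory 80.5 × 0.08 = 6.44
  Skills demo 64 × 0.1 = 6.4
  Written test 90 × 0.19 = 17.1
Sum = 87.2
87.2 ≥ 87 → Distinction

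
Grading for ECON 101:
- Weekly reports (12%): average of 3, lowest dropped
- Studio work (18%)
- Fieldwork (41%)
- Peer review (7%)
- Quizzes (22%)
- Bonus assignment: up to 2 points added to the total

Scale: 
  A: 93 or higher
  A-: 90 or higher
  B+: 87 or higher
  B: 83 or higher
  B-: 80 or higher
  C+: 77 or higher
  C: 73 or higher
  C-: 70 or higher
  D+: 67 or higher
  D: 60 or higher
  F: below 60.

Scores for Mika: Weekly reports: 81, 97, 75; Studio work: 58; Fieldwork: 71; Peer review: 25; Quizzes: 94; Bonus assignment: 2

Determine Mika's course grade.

Weekly reports: drop 75 → average of remaining 2 = 178/2 = 89
Weighted total:
  Weekly reports 89 × 0.12 = 10.68
  Studio work 58 × 0.18 = 10.44
  Fieldwork 71 × 0.41 = 29.11
  Peer review 25 × 0.07 = 1.75
  Quizzes 94 × 0.22 = 20.68
Sum = 72.66
Bonus assignment: 72.66 + 2 = 74.66
74.66 is ≥ 73 and < 77 → C

C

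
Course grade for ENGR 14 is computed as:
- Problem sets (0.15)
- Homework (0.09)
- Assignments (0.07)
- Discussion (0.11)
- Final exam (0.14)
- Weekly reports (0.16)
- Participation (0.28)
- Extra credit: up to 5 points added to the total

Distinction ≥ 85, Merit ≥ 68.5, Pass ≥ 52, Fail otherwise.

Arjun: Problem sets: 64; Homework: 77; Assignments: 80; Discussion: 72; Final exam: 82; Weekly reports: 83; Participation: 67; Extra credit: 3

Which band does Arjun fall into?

Weighted total:
  Problem sets 64 × 0.15 = 9.6
  Homework 77 × 0.09 = 6.93
  Assignments 80 × 0.07 = 5.6
  Discussion 72 × 0.11 = 7.92
  Final exam 82 × 0.14 = 11.48
  Weekly reports 83 × 0.16 = 13.28
  Participation 67 × 0.28 = 18.76
Sum = 73.57
Extra credit: 73.57 + 3 = 76.57
76.57 is ≥ 68.5 and < 85 → Merit

Merit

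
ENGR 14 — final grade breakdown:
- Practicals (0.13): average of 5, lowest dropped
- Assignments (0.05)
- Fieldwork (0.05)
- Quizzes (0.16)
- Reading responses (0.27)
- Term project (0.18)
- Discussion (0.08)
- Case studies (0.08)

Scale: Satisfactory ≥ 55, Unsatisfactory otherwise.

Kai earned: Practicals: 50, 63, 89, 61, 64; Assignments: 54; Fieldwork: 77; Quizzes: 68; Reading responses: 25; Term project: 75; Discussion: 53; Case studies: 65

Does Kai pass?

Practicals: drop 50 → average of remaining 4 = 277/4 = 69.25
Weighted total:
  Practicals 69.25 × 0.13 = 9.0025
  Assignments 54 × 0.05 = 2.7
  Fieldwork 77 × 0.05 = 3.85
  Quizzes 68 × 0.16 = 10.88
  Reading responses 25 × 0.27 = 6.75
  Term project 75 × 0.18 = 13.5
  Discussion 53 × 0.08 = 4.24
  Case studies 65 × 0.08 = 5.2
Sum = 56.1225
56.1225 ≥ 55 → Satisfactory

Satisfactory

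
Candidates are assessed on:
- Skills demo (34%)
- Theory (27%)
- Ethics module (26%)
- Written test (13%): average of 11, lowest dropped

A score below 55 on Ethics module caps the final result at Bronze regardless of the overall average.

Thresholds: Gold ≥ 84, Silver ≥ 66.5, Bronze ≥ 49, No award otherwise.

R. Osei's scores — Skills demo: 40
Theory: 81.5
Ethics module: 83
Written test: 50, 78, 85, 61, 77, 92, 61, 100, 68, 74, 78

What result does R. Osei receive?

Written test: drop 50 → average of remaining 10 = 774/10 = 77.4
Ethics module score 83 ≥ 55: minimum met.
Weighted total:
  Skills demo 40 × 0.34 = 13.6
  Theory 81.5 × 0.27 = 22.005
  Ethics module 83 × 0.26 = 21.58
  Written test 77.4 × 0.13 = 10.062
Sum = 67.247
67.247 is ≥ 66.5 and < 84 → Silver

Silver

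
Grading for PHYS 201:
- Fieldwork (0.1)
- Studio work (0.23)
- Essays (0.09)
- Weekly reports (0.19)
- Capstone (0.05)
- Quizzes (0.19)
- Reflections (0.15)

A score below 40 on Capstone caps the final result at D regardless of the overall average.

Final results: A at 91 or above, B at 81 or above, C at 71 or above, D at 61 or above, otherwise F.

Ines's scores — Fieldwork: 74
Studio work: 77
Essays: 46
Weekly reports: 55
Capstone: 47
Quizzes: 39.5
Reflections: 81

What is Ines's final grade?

Capstone score 47 ≥ 40: minimum met.
Weighted total:
  Fieldwork 74 × 0.1 = 7.4
  Studio work 77 × 0.23 = 17.71
  Essays 46 × 0.09 = 4.14
  Weekly reports 55 × 0.19 = 10.45
  Capstone 47 × 0.05 = 2.35
  Quizzes 39.5 × 0.19 = 7.505
  Reflections 81 × 0.15 = 12.15
Sum = 61.705
61.705 is ≥ 61 and < 71 → D

D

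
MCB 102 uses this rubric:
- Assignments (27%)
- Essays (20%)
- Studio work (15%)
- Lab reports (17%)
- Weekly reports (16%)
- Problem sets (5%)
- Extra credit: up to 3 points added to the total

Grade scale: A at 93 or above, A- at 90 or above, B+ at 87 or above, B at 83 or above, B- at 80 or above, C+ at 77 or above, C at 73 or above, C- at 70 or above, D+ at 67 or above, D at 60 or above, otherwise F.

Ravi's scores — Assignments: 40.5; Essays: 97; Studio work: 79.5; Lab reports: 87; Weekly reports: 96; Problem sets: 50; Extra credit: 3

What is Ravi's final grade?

Weighted total:
  Assignments 40.5 × 0.27 = 10.935
  Essays 97 × 0.2 = 19.4
  Studio work 79.5 × 0.15 = 11.925
  Lab reports 87 × 0.17 = 14.79
  Weekly reports 96 × 0.16 = 15.36
  Problem sets 50 × 0.05 = 2.5
Sum = 74.91
Extra credit: 74.91 + 3 = 77.91
77.91 is ≥ 77 and < 80 → C+

C+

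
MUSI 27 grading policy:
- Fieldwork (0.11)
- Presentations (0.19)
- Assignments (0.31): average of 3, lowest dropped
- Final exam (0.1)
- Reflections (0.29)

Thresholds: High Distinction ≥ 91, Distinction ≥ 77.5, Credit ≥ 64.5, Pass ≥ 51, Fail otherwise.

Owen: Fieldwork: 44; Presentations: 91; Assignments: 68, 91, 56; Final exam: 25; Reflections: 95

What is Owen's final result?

Credit

Assignments: drop 56 → average of remaining 2 = 159/2 = 79.5
Weighted total:
  Fieldwork 44 × 0.11 = 4.84
  Presentations 91 × 0.19 = 17.29
  Assignments 79.5 × 0.31 = 24.645
  Final exam 25 × 0.1 = 2.5
  Reflections 95 × 0.29 = 27.55
Sum = 76.825
76.825 is ≥ 64.5 and < 77.5 → Credit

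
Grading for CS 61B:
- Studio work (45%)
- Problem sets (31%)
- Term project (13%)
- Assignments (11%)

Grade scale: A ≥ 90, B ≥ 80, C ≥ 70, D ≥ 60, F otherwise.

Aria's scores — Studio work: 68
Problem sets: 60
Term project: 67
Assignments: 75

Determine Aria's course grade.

D

Weighted total:
  Studio work 68 × 0.45 = 30.6
  Problem sets 60 × 0.31 = 18.6
  Term project 67 × 0.13 = 8.71
  Assignments 75 × 0.11 = 8.25
Sum = 66.16
66.16 is ≥ 60 and < 70 → D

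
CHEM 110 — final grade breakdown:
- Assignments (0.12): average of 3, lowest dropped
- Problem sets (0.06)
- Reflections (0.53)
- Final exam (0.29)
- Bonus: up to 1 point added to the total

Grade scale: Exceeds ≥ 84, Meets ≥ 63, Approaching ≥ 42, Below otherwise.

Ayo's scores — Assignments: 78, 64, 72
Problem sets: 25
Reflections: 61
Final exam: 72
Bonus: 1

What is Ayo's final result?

Meets

Assignments: drop 64 → average of remaining 2 = 150/2 = 75
Weighted total:
  Assignments 75 × 0.12 = 9
  Problem sets 25 × 0.06 = 1.5
  Reflections 61 × 0.53 = 32.33
  Final exam 72 × 0.29 = 20.88
Sum = 63.71
Bonus: 63.71 + 1 = 64.71
64.71 is ≥ 63 and < 84 → Meets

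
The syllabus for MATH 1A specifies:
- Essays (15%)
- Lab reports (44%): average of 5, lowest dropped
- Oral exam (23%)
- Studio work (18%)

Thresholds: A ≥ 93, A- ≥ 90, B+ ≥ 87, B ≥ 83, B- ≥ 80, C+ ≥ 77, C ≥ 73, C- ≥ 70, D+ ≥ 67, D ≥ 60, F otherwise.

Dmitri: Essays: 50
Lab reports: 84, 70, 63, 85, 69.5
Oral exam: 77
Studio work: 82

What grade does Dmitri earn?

C

Lab reports: drop 63 → average of remaining 4 = 308.5/4 = 77.125
Weighted total:
  Essays 50 × 0.15 = 7.5
  Lab reports 77.125 × 0.44 = 33.935
  Oral exam 77 × 0.23 = 17.71
  Studio work 82 × 0.18 = 14.76
Sum = 73.905
73.905 is ≥ 73 and < 77 → C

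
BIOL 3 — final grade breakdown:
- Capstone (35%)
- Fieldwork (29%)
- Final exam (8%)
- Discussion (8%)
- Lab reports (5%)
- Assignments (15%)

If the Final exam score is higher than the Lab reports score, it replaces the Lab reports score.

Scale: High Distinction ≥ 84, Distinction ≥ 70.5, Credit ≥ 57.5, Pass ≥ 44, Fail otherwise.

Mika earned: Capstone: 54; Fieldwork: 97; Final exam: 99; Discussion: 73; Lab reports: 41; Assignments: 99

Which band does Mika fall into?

Final exam (99) > Lab reports (41), so Lab reports counts as 99.
Weighted total:
  Capstone 54 × 0.35 = 18.9
  Fieldwork 97 × 0.29 = 28.13
  Final exam 99 × 0.08 = 7.92
  Discussion 73 × 0.08 = 5.84
  Lab reports 99 × 0.05 = 4.95
  Assignments 99 × 0.15 = 14.85
Sum = 80.59
80.59 is ≥ 70.5 and < 84 → Distinction

Distinction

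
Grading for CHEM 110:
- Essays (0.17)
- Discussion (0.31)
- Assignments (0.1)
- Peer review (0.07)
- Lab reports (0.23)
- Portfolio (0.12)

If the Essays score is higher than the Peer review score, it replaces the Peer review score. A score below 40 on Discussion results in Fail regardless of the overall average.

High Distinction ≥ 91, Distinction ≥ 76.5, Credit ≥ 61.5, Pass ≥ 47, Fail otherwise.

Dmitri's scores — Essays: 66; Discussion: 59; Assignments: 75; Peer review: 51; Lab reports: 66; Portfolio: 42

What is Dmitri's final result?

Credit

Essays (66) > Peer review (51), so Peer review counts as 66.
Discussion score 59 ≥ 40: minimum met.
Weighted total:
  Essays 66 × 0.17 = 11.22
  Discussion 59 × 0.31 = 18.29
  Assignments 75 × 0.1 = 7.5
  Peer review 66 × 0.07 = 4.62
  Lab reports 66 × 0.23 = 15.18
  Portfolio 42 × 0.12 = 5.04
Sum = 61.85
61.85 is ≥ 61.5 and < 76.5 → Credit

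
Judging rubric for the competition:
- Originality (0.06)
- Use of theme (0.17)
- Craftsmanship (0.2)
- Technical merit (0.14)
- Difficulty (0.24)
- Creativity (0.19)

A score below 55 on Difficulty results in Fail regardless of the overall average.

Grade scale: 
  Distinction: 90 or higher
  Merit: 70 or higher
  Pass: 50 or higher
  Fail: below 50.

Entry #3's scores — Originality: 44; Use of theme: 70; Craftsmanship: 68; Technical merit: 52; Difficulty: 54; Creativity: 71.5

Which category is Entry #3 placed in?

Fail

Difficulty score 54 < 55: minimum not met.
Weighted total:
  Originality 44 × 0.06 = 2.64
  Use of theme 70 × 0.17 = 11.9
  Craftsmanship 68 × 0.2 = 13.6
  Technical merit 52 × 0.14 = 7.28
  Difficulty 54 × 0.24 = 12.96
  Creativity 71.5 × 0.19 = 13.585
Sum = 61.965
Because the Difficulty minimum was not met, the result is Fail.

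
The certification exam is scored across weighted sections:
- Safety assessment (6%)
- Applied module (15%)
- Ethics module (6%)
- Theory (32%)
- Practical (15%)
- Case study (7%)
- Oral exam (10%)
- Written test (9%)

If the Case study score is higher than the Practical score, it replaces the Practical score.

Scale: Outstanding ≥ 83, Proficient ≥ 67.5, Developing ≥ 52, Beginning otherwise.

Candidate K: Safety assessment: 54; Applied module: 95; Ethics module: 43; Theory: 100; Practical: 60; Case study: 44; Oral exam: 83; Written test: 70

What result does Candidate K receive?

Proficient

Case study (44) ≤ Practical (60), so Practical stays at 60.
Weighted total:
  Safety assessment 54 × 0.06 = 3.24
  Applied module 95 × 0.15 = 14.25
  Ethics module 43 × 0.06 = 2.58
  Theory 100 × 0.32 = 32
  Practical 60 × 0.15 = 9
  Case study 44 × 0.07 = 3.08
  Oral exam 83 × 0.1 = 8.3
  Written test 70 × 0.09 = 6.3
Sum = 78.75
78.75 is ≥ 67.5 and < 83 → Proficient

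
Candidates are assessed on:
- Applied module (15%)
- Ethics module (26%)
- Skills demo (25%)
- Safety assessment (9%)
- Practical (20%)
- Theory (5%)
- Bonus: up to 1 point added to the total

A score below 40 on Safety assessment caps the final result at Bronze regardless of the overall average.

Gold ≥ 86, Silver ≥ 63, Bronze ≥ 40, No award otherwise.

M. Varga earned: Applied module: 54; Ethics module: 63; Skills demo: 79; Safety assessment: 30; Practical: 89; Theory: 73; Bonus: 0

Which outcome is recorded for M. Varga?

Bronze

Safety assessment score 30 < 40: minimum not met.
Weighted total:
  Applied module 54 × 0.15 = 8.1
  Ethics module 63 × 0.26 = 16.38
  Skills demo 79 × 0.25 = 19.75
  Safety assessment 30 × 0.09 = 2.7
  Practical 89 × 0.2 = 17.8
  Theory 73 × 0.05 = 3.65
Sum = 68.38
Bonus: 68.38 + 0 = 68.38
68.38 would be Silver; cap at Bronze applies → Bronze.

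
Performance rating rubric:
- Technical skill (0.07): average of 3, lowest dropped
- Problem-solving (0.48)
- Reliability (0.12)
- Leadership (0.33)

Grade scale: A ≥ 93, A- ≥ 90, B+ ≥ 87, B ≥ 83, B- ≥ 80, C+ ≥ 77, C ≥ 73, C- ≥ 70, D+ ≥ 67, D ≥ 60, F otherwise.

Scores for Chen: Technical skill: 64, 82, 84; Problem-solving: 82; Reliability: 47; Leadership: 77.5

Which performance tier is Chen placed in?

C

Technical skill: drop 64 → average of remaining 2 = 166/2 = 83
Weighted total:
  Technical skill 83 × 0.07 = 5.81
  Problem-solving 82 × 0.48 = 39.36
  Reliability 47 × 0.12 = 5.64
  Leadership 77.5 × 0.33 = 25.575
Sum = 76.385
76.385 is ≥ 73 and < 77 → C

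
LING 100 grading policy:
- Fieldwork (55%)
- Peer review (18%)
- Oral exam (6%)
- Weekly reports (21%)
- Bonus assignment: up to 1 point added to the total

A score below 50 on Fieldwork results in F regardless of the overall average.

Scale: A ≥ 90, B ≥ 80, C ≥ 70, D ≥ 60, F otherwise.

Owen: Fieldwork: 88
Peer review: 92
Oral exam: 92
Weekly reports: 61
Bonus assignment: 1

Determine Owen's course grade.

B

Fieldwork score 88 ≥ 50: minimum met.
Weighted total:
  Fieldwork 88 × 0.55 = 48.4
  Peer review 92 × 0.18 = 16.56
  Oral exam 92 × 0.06 = 5.52
  Weekly reports 61 × 0.21 = 12.81
Sum = 83.29
Bonus assignment: 83.29 + 1 = 84.29
84.29 is ≥ 80 and < 90 → B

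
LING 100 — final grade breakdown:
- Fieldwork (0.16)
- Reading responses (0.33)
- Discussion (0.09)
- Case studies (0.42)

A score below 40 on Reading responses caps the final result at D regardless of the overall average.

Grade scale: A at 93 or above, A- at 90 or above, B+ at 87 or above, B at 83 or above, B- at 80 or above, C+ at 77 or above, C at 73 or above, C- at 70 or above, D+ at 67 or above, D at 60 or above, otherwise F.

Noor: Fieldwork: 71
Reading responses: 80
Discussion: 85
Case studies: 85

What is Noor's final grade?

Reading responses score 80 ≥ 40: minimum met.
Weighted total:
  Fieldwork 71 × 0.16 = 11.36
  Reading responses 80 × 0.33 = 26.4
  Discussion 85 × 0.09 = 7.65
  Case studies 85 × 0.42 = 35.7
Sum = 81.11
81.11 is ≥ 80 and < 83 → B-

B-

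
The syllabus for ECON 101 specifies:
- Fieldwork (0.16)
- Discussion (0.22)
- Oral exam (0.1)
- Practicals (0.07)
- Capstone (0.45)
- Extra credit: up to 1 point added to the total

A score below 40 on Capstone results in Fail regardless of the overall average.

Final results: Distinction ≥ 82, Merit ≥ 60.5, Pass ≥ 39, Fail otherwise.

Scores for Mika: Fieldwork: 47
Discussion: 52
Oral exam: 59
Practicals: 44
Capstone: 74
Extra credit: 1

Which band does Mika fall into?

Merit

Capstone score 74 ≥ 40: minimum met.
Weighted total:
  Fieldwork 47 × 0.16 = 7.52
  Discussion 52 × 0.22 = 11.44
  Oral exam 59 × 0.1 = 5.9
  Practicals 44 × 0.07 = 3.08
  Capstone 74 × 0.45 = 33.3
Sum = 61.24
Extra credit: 61.24 + 1 = 62.24
62.24 is ≥ 60.5 and < 82 → Merit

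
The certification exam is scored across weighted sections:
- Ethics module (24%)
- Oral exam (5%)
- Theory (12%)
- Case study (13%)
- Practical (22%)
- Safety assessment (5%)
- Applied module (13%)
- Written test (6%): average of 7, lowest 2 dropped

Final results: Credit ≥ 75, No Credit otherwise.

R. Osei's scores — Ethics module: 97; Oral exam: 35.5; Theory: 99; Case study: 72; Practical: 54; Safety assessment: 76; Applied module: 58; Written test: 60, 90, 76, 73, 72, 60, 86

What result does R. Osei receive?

Written test: drop 60, 60 → average of remaining 5 = 397/5 = 79.4
Weighted total:
  Ethics module 97 × 0.24 = 23.28
  Oral exam 35.5 × 0.05 = 1.775
  Theory 99 × 0.12 = 11.88
  Case study 72 × 0.13 = 9.36
  Practical 54 × 0.22 = 11.88
  Safety assessment 76 × 0.05 = 3.8
  Applied module 58 × 0.13 = 7.54
  Written test 79.4 × 0.06 = 4.764
Sum = 74.279
74.279 < 75 → No Credit

No Credit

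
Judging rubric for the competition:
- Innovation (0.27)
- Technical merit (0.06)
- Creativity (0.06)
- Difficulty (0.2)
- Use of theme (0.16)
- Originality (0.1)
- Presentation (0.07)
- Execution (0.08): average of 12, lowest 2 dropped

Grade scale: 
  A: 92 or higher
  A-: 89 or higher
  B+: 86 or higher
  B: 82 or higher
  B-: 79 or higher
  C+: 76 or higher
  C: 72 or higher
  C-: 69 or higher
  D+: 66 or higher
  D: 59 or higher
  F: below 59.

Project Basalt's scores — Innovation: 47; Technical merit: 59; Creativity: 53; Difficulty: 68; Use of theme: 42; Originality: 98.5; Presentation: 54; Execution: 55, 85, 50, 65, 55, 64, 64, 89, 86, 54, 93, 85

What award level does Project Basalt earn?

Execution: drop 50, 54 → average of remaining 10 = 741/10 = 74.1
Weighted total:
  Innovation 47 × 0.27 = 12.69
  Technical merit 59 × 0.06 = 3.54
  Creativity 53 × 0.06 = 3.18
  Difficulty 68 × 0.2 = 13.6
  Use of theme 42 × 0.16 = 6.72
  Originality 98.5 × 0.1 = 9.85
  Presentation 54 × 0.07 = 3.78
  Execution 74.1 × 0.08 = 5.928
Sum = 59.288
59.288 is ≥ 59 and < 66 → D

D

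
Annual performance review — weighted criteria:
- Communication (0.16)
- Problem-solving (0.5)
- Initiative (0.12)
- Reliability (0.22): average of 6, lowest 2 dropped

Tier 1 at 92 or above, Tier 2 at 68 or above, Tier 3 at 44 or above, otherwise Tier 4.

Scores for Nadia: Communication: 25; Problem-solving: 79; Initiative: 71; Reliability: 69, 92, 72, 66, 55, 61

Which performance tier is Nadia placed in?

Reliability: drop 55, 61 → average of remaining 4 = 299/4 = 74.75
Weighted total:
  Communication 25 × 0.16 = 4
  Problem-solving 79 × 0.5 = 39.5
  Initiative 71 × 0.12 = 8.52
  Reliability 74.75 × 0.22 = 16.445
Sum = 68.465
68.465 is ≥ 68 and < 92 → Tier 2

Tier 2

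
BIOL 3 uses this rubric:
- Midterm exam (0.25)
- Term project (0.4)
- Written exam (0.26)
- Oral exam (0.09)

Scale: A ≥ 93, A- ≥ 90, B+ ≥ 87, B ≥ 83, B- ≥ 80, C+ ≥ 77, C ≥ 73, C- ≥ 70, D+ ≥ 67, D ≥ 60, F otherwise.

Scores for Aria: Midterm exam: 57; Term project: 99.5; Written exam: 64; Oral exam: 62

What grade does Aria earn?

Weighted total:
  Midterm exam 57 × 0.25 = 14.25
  Term project 99.5 × 0.4 = 39.8
  Written exam 64 × 0.26 = 16.64
  Oral exam 62 × 0.09 = 5.58
Sum = 76.27
76.27 is ≥ 73 and < 77 → C

C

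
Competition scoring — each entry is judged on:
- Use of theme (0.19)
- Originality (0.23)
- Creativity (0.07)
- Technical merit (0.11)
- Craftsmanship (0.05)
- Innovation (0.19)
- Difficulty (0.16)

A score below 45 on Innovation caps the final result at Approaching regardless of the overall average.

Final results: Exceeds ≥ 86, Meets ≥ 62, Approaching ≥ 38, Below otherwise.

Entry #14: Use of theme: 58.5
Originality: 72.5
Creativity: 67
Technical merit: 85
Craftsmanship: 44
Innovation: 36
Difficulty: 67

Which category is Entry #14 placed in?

Approaching

Innovation score 36 < 45: minimum not met.
Weighted total:
  Use of theme 58.5 × 0.19 = 11.115
  Originality 72.5 × 0.23 = 16.675
  Creativity 67 × 0.07 = 4.69
  Technical merit 85 × 0.11 = 9.35
  Craftsmanship 44 × 0.05 = 2.2
  Innovation 36 × 0.19 = 6.84
  Difficulty 67 × 0.16 = 10.72
Sum = 61.59
61.59 would be Approaching; cap at Approaching applies → Approaching.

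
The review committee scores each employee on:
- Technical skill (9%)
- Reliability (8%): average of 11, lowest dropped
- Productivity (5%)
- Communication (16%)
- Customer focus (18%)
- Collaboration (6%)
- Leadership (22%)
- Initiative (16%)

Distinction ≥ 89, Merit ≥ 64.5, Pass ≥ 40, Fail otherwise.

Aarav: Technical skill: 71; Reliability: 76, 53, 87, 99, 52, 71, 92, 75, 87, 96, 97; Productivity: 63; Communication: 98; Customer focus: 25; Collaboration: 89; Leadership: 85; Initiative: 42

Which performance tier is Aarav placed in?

Reliability: drop 52 → average of remaining 10 = 833/10 = 83.3
Weighted total:
  Technical skill 71 × 0.09 = 6.39
  Reliability 83.3 × 0.08 = 6.664
  Productivity 63 × 0.05 = 3.15
  Communication 98 × 0.16 = 15.68
  Customer focus 25 × 0.18 = 4.5
  Collaboration 89 × 0.06 = 5.34
  Leadership 85 × 0.22 = 18.7
  Initiative 42 × 0.16 = 6.72
Sum = 67.144
67.144 is ≥ 64.5 and < 89 → Merit

Merit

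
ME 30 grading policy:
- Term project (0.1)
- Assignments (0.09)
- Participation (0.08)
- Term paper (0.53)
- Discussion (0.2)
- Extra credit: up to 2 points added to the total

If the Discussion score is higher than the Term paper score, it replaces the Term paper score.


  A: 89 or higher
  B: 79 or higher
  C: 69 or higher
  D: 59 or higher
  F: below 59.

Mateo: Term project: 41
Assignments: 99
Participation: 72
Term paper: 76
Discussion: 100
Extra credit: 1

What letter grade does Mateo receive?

A

Discussion (100) > Term paper (76), so Term paper counts as 100.
Weighted total:
  Term project 41 × 0.1 = 4.1
  Assignments 99 × 0.09 = 8.91
  Participation 72 × 0.08 = 5.76
  Term paper 100 × 0.53 = 53
  Discussion 100 × 0.2 = 20
Sum = 91.77
Extra credit: 91.77 + 1 = 92.77
92.77 ≥ 89 → A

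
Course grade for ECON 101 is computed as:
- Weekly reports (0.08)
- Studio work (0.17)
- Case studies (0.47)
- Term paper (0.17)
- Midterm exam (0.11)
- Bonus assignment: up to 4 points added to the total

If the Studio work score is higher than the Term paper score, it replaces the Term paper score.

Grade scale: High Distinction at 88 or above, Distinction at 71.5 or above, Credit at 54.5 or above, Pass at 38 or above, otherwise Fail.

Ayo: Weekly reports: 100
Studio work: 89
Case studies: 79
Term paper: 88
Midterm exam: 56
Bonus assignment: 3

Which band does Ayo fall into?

Distinction

Studio work (89) > Term paper (88), so Term paper counts as 89.
Weighted total:
  Weekly reports 100 × 0.08 = 8
  Studio work 89 × 0.17 = 15.13
  Case studies 79 × 0.47 = 37.13
  Term paper 89 × 0.17 = 15.13
  Midterm exam 56 × 0.11 = 6.16
Sum = 81.55
Bonus assignment: 81.55 + 3 = 84.55
84.55 is ≥ 71.5 and < 88 → Distinction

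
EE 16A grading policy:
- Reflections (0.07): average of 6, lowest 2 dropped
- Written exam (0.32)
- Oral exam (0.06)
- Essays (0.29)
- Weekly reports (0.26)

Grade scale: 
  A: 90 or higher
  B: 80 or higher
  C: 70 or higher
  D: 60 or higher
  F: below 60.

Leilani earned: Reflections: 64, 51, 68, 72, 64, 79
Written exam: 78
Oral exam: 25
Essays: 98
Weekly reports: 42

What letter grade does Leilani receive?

Reflections: drop 51, 64 → average of remaining 4 = 283/4 = 70.75
Weighted total:
  Reflections 70.75 × 0.07 = 4.9525
  Written exam 78 × 0.32 = 24.96
  Oral exam 25 × 0.06 = 1.5
  Essays 98 × 0.29 = 28.42
  Weekly reports 42 × 0.26 = 10.92
Sum = 70.7525
70.7525 is ≥ 70 and < 80 → C

C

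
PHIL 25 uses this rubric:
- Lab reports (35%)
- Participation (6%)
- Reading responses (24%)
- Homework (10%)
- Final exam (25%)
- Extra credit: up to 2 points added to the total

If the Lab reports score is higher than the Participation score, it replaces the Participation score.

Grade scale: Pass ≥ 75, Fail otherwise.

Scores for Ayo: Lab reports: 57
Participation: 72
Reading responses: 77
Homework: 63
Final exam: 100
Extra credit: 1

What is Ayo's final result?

Pass

Lab reports (57) ≤ Participation (72), so Participation stays at 72.
Weighted total:
  Lab reports 57 × 0.35 = 19.95
  Participation 72 × 0.06 = 4.32
  Reading responses 77 × 0.24 = 18.48
  Homework 63 × 0.1 = 6.3
  Final exam 100 × 0.25 = 25
Sum = 74.05
Extra credit: 74.05 + 1 = 75.05
75.05 ≥ 75 → Pass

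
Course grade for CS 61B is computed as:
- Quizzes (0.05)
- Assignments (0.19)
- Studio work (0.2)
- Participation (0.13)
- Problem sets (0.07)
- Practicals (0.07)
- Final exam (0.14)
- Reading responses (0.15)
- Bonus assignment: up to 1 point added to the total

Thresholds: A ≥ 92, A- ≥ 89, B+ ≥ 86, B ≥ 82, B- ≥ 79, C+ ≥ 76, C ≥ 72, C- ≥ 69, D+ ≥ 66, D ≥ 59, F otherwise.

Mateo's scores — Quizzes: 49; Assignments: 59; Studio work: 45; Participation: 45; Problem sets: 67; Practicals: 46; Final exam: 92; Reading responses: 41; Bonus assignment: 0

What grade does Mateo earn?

F

Weighted total:
  Quizzes 49 × 0.05 = 2.45
  Assignments 59 × 0.19 = 11.21
  Studio work 45 × 0.2 = 9
  Participation 45 × 0.13 = 5.85
  Problem sets 67 × 0.07 = 4.69
  Practicals 46 × 0.07 = 3.22
  Final exam 92 × 0.14 = 12.88
  Reading responses 41 × 0.15 = 6.15
Sum = 55.45
Bonus assignment: 55.45 + 0 = 55.45
55.45 < 59 → F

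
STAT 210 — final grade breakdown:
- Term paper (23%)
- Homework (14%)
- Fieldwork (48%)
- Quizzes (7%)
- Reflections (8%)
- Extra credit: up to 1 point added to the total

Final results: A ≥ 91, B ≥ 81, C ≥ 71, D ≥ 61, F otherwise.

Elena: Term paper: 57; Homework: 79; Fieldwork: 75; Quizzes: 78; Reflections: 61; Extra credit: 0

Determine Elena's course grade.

Weighted total:
  Term paper 57 × 0.23 = 13.11
  Homework 79 × 0.14 = 11.06
  Fieldwork 75 × 0.48 = 36
  Quizzes 78 × 0.07 = 5.46
  Reflections 61 × 0.08 = 4.88
Sum = 70.51
Extra credit: 70.51 + 0 = 70.51
70.51 is ≥ 61 and < 71 → D

D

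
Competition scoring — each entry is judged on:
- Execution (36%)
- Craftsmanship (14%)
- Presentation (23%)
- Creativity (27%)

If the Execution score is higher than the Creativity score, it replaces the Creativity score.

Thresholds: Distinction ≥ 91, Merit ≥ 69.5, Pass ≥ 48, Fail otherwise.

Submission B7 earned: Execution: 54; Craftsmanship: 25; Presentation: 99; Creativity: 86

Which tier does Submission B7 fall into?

Pass

Execution (54) ≤ Creativity (86), so Creativity stays at 86.
Weighted total:
  Execution 54 × 0.36 = 19.44
  Craftsmanship 25 × 0.14 = 3.5
  Presentation 99 × 0.23 = 22.77
  Creativity 86 × 0.27 = 23.22
Sum = 68.93
68.93 is ≥ 48 and < 69.5 → Pass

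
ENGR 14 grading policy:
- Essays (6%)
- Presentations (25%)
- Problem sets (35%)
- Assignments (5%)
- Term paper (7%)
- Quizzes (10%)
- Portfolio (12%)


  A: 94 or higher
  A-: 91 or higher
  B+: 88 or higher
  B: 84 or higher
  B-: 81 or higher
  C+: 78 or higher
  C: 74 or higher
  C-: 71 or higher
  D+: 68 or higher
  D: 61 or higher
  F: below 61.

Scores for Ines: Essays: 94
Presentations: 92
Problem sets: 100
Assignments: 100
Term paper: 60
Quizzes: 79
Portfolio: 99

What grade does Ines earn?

A-

Weighted total:
  Essays 94 × 0.06 = 5.64
  Presentations 92 × 0.25 = 23
  Problem sets 100 × 0.35 = 35
  Assignments 100 × 0.05 = 5
  Term paper 60 × 0.07 = 4.2
  Quizzes 79 × 0.1 = 7.9
  Portfolio 99 × 0.12 = 11.88
Sum = 92.62
92.62 is ≥ 91 and < 94 → A-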